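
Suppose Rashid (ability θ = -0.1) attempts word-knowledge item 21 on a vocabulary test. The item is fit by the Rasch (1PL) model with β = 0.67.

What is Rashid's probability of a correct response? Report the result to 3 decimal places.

0.316

P(θ) = 1 / (1 + exp(−(θ − β)))
Exponent: (-0.1 − 0.67) = -0.7700
1/(1 + e^{0.7700}) = 0.3165
P = 0.3165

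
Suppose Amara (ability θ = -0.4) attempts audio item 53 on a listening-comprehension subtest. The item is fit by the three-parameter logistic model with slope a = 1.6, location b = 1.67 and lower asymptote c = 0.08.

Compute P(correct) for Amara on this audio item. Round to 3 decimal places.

0.112

P(θ) = c + (1 − c) · 1 / (1 + exp(−a(θ − b)))
Exponent: 1.6 × (-0.4 − 1.67) = -3.3120
1/(1 + e^{3.3120}) = 0.0352
P = 0.08 + 0.92 × 0.0352 = 0.1123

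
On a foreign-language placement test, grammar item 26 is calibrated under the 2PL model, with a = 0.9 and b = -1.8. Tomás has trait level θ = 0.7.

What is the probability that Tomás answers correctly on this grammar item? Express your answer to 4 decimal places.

0.9047

P(θ) = 1 / (1 + exp(−a(θ − b)))
Exponent: 0.9 × (0.7 − (-1.8)) = 2.2500
1/(1 + e^{-2.2500}) = 0.9047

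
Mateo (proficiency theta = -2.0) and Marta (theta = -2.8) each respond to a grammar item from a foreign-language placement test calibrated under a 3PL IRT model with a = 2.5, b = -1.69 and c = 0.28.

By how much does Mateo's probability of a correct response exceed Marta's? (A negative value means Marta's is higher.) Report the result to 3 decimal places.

P(theta) = c + (1 − c) · 1 / (1 + exp(−a(theta − b)))
P(Mateo) = 0.5071  [exponent -0.7750]
P(Marta) = 0.3223  [exponent -2.7750]
Difference = 0.5071 − 0.3223 = 0.1848

0.185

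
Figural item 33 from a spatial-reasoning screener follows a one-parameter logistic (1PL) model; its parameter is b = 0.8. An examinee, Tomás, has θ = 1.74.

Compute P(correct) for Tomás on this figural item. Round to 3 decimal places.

0.719

P(θ) = 1 / (1 + exp(−(θ − b)))
Exponent: (1.74 − 0.8) = 0.9400
1/(1 + e^{-0.9400}) = 0.7191
P = 0.7191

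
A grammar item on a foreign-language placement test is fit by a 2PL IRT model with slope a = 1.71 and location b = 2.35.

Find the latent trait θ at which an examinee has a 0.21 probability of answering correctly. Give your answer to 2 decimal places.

P(θ) = 1 / (1 + exp(−a(θ − b)))
logit = ln(0.2100/0.7900) = -1.3249
θ = b + logit/(a) = 2.35 + (-1.3249)/1.7100 = 1.5752

1.58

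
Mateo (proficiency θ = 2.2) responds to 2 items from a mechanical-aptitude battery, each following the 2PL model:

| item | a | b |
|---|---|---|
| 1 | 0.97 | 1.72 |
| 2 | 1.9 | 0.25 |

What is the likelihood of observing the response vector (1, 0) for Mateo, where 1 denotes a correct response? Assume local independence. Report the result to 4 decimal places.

P(θ) = 1 / (1 + exp(−a(θ − b)))
P_1 = 1/(1+e^{-0.4656}) = 0.6143
P_2 = 1/(1+e^{-3.7050}) = 0.9760
L = P_1 × (1−P_2) = 0.6143 × 0.0240 = 0.01475

0.0148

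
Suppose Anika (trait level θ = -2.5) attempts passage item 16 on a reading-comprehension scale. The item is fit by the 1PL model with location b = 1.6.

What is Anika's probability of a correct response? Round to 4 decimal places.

0.0163

P(θ) = 1 / (1 + exp(−(θ − b)))
Exponent: (-2.5 − 1.6) = -4.1000
1/(1 + e^{4.1000}) = 0.0163
P = 0.0163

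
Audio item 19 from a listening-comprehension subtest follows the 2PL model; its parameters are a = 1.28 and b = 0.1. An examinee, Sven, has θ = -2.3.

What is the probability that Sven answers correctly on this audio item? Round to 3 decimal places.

P(θ) = 1 / (1 + exp(−a(θ − b)))
Exponent: 1.28 × (-2.3 − 0.1) = -3.0720
1/(1 + e^{3.0720}) = 0.0443

0.044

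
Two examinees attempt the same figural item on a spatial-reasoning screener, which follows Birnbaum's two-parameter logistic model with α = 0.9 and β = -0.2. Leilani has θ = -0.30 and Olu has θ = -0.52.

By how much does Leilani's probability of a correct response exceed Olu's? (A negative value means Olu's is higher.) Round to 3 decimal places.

0.049

P(θ) = 1 / (1 + exp(−α(θ − β)))
P(Leilani) = 0.4775  [exponent -0.0900]
P(Olu) = 0.4285  [exponent -0.2880]
Difference = 0.4775 − 0.4285 = 0.0490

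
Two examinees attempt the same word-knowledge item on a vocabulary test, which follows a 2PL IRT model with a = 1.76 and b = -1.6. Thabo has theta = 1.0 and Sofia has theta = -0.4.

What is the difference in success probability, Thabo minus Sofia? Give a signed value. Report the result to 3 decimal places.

0.098

P(theta) = 1 / (1 + exp(−a(theta − b)))
P(Thabo) = 0.9898  [exponent 4.5760]
P(Sofia) = 0.8921  [exponent 2.1120]
Difference = 0.9898 − 0.8921 = 0.0977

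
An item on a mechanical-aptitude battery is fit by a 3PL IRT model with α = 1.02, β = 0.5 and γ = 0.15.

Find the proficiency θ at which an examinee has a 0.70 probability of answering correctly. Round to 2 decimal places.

P(θ) = γ + (1 − γ) · 1 / (1 + exp(−α(θ − β)))
Remove guessing floor: (0.70 − 0.15)/(1 − 0.15) = 0.6471
logit = ln(0.6471/0.3529) = 0.6061
θ = β + logit/(α) = 0.5 + 0.6061/1.0200 = 1.0943

1.09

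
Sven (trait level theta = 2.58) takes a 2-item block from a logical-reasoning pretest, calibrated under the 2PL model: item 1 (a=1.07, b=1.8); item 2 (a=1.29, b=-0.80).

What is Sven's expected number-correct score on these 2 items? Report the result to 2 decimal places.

1.68

P(theta) = 1 / (1 + exp(−a(theta − b)))
P_1 = 1/(1+e^{-0.8346}) = 0.6973
P_2 = 1/(1+e^{-4.3602}) = 0.9874
E[score] = 0.6973 + 0.9874 = 1.6847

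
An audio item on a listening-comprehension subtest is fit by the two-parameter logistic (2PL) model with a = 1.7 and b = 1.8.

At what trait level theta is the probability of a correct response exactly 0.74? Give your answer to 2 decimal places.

P(theta) = 1 / (1 + exp(−a(theta − b)))
logit = ln(0.7400/0.2600) = 1.0460
theta = b + logit/(a) = 1.8 + 1.0460/1.7000 = 2.4153

2.42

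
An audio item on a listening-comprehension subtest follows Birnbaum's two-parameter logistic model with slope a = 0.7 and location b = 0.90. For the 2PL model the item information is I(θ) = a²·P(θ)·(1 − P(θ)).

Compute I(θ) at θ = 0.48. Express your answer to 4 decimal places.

0.1199

P = 1/(1+e^{0.2940}) = 0.4270
P(1−P) = 0.4270 × 0.5730 = 0.2447
I = a² × P(1−P) = 0.7² × 0.2447 = 0.11989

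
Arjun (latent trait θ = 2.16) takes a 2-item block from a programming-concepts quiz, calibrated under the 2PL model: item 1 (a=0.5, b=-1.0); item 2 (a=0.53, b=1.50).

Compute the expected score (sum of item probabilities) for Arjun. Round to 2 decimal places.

P(θ) = 1 / (1 + exp(−a(θ − b)))
P_1 = 1/(1+e^{-1.5800}) = 0.8292
P_2 = 1/(1+e^{-0.3498}) = 0.5866
E[score] = 0.8292 + 0.5866 = 1.4158

1.42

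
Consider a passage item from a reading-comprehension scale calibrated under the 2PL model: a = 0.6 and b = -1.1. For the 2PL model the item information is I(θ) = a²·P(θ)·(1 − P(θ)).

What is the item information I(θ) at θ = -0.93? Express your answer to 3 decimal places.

0.090

P = 1/(1+e^{-0.1020}) = 0.5255
P(1−P) = 0.5255 × 0.4745 = 0.2494
I = a² × P(1−P) = 0.6² × 0.2494 = 0.08977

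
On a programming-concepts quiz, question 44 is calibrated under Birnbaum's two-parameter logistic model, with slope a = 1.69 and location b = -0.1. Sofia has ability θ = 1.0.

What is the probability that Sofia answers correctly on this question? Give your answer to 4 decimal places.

P(θ) = 1 / (1 + exp(−a(θ − b)))
Exponent: 1.69 × (1.0 − (-0.1)) = 1.8590
1/(1 + e^{-1.8590}) = 0.8652

0.8652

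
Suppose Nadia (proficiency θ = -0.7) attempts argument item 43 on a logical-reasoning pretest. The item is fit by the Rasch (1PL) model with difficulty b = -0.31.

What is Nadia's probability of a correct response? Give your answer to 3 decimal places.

0.404

P(θ) = 1 / (1 + exp(−(θ − b)))
Exponent: (-0.7 − (-0.31)) = -0.3900
1/(1 + e^{0.3900}) = 0.4037
P = 0.4037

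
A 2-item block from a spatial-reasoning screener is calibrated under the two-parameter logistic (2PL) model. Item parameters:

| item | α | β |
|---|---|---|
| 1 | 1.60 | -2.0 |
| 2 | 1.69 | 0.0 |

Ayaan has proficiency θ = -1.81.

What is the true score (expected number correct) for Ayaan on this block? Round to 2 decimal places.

0.62

P(θ) = 1 / (1 + exp(−α(θ − β)))
P_1 = 1/(1+e^{-0.3040}) = 0.5754
P_2 = 1/(1+e^{3.0589}) = 0.0448
E[score] = 0.5754 + 0.0448 = 0.6203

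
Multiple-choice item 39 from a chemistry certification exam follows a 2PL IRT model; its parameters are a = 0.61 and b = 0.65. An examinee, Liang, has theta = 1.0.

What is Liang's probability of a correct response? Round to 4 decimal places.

0.5532

P(theta) = 1 / (1 + exp(−a(theta − b)))
Exponent: 0.61 × (1.0 − 0.65) = 0.2135
1/(1 + e^{-0.2135}) = 0.5532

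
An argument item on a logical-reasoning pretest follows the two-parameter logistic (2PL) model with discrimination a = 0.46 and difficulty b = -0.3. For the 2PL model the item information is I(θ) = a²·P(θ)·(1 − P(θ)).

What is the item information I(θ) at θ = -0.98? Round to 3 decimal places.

P = 1/(1+e^{0.3128}) = 0.4224
P(1−P) = 0.4224 × 0.5776 = 0.2440
I = a² × P(1−P) = 0.46² × 0.2440 = 0.05163

0.052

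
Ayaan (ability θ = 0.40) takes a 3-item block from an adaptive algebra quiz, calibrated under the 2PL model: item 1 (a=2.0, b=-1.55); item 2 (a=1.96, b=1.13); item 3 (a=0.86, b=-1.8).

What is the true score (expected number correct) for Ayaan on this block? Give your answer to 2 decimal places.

P(θ) = 1 / (1 + exp(−a(θ − b)))
P_1 = 1/(1+e^{-3.9000}) = 0.9802
P_2 = 1/(1+e^{1.4308}) = 0.1930
P_3 = 1/(1+e^{-1.8920}) = 0.8690
E[score] = 0.9802 + 0.1930 + 0.8690 = 2.0421

2.04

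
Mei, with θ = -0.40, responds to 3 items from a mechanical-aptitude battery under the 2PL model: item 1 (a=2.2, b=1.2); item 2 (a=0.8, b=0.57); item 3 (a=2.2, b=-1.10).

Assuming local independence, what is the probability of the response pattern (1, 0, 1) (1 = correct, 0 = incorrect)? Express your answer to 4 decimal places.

0.0162

P(θ) = 1 / (1 + exp(−a(θ − b)))
P_1 = 1/(1+e^{3.5200}) = 0.0287
P_2 = 1/(1+e^{0.7760}) = 0.3152
P_3 = 1/(1+e^{-1.5400}) = 0.8235
L = P_1 × (1−P_2) × P_3 = 0.0287 × 0.6848 × 0.8235 = 0.01621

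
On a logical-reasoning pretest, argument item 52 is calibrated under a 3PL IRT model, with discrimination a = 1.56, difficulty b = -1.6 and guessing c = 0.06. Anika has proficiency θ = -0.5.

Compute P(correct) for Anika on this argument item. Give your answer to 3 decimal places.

P(θ) = c + (1 − c) · 1 / (1 + exp(−a(θ − b)))
Exponent: 1.56 × (-0.5 − (-1.6)) = 1.7160
1/(1 + e^{-1.7160}) = 0.8476
P = 0.06 + 0.94 × 0.8476 = 0.8568

0.857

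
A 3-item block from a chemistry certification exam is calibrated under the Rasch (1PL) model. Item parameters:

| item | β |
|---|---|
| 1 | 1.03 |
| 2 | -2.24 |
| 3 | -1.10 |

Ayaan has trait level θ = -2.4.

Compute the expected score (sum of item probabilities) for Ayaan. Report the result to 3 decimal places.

P(θ) = 1 / (1 + exp(−(θ − β)))
P_1 = 1/(1+e^{3.4300}) = 0.0314
P_2 = 1/(1+e^{0.1600}) = 0.4601
P_3 = 1/(1+e^{1.3000}) = 0.2142
E[score] = 0.0314 + 0.4601 + 0.2142 = 0.7056

0.706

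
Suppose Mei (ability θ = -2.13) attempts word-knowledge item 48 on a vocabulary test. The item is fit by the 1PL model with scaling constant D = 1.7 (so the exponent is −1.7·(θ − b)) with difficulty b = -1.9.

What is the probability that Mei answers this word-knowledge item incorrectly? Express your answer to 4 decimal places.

P(θ) = 1 / (1 + exp(−D·(θ − b)))
Exponent: 1.7 × (-2.13 − (-1.9)) = -0.3910
1/(1 + e^{0.3910}) = 0.4035
P = 0.4035
P(incorrect) = 1 − 0.4035 = 0.5965

0.5965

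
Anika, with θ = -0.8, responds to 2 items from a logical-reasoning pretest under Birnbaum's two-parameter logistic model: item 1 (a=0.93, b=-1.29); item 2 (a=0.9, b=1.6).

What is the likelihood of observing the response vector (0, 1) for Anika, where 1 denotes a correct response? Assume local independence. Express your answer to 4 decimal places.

P(θ) = 1 / (1 + exp(−a(θ − b)))
P_1 = 1/(1+e^{-0.4557}) = 0.6120
P_2 = 1/(1+e^{2.1600}) = 0.1034
L = (1−P_1) × P_2 = 0.3880 × 0.1034 = 0.04012

0.0401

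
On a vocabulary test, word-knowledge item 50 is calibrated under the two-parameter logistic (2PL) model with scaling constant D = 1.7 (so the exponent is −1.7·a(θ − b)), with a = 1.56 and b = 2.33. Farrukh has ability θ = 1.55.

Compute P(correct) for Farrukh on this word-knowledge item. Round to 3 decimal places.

P(θ) = 1 / (1 + exp(−D·a(θ − b)))
Exponent: 1.7 × 1.56 × (1.55 − 2.33) = -2.0686
1/(1 + e^{2.0686}) = 0.1122
P = 0.1122

0.112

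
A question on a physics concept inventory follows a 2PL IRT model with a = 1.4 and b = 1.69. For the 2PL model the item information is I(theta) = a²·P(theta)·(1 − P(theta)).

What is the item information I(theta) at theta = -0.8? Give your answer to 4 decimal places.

0.0565

P = 1/(1+e^{3.4860}) = 0.0297
P(1−P) = 0.0297 × 0.9703 = 0.0288
I = a² × P(1−P) = 1.4² × 0.0288 = 0.05651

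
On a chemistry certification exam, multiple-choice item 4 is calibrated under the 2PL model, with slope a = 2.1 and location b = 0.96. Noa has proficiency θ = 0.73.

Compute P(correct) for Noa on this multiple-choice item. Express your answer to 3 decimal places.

0.382

P(θ) = 1 / (1 + exp(−a(θ − b)))
Exponent: 2.1 × (0.73 − 0.96) = -0.4830
1/(1 + e^{0.4830}) = 0.3815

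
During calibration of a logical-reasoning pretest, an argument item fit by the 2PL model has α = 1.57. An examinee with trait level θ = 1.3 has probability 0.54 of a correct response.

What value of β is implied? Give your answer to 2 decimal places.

1.20

P(θ) = 1 / (1 + exp(−α(θ − β)))
logit(0.54) = ln(0.54/0.46) = 0.1603
β = θ − logit/(α) = 1.3 − 0.1603/1.5700 = 1.1979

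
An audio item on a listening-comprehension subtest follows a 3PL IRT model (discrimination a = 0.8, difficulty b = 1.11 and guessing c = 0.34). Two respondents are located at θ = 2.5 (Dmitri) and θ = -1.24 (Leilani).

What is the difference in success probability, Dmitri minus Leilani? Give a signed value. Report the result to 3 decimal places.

0.409

P(θ) = c + (1 − c) · 1 / (1 + exp(−a(θ − b)))
P(Dmitri) = 0.8367  [exponent 1.1120]
P(Leilani) = 0.4274  [exponent -1.8800]
Difference = 0.8367 − 0.4274 = 0.4093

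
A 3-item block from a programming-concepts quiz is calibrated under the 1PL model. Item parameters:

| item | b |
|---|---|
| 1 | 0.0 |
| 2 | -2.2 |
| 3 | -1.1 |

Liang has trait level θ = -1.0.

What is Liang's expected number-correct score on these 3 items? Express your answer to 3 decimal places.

1.562

P(θ) = 1 / (1 + exp(−(θ − b)))
P_1 = 1/(1+e^{1.0000}) = 0.2689
P_2 = 1/(1+e^{-1.2000}) = 0.7685
P_3 = 1/(1+e^{-0.1000}) = 0.5250
E[score] = 0.2689 + 0.7685 + 0.5250 = 1.5624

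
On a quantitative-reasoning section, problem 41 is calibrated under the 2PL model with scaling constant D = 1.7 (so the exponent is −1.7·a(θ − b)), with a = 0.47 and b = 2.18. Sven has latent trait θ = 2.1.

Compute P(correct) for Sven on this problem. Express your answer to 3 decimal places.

P(θ) = 1 / (1 + exp(−D·a(θ − b)))
Exponent: 1.7 × 0.47 × (2.1 − 2.18) = -0.0639
1/(1 + e^{0.0639}) = 0.4840
P = 0.4840

0.484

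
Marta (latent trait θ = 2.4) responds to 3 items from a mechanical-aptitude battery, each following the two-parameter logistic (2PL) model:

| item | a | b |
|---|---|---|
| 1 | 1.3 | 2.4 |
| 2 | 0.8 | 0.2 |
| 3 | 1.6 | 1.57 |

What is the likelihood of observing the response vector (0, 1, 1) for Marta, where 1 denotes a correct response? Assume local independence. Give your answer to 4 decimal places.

0.3372

P(θ) = 1 / (1 + exp(−a(θ − b)))
P_1 = 1/(1+e^{0.0000}) = 0.5000
P_2 = 1/(1+e^{-1.7600}) = 0.8532
P_3 = 1/(1+e^{-1.3280}) = 0.7905
L = (1−P_1) × P_2 × P_3 = 0.5000 × 0.8532 × 0.7905 = 0.33724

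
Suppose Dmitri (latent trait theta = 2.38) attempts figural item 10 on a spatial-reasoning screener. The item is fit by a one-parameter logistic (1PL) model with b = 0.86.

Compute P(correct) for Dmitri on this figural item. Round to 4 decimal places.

0.8205

P(theta) = 1 / (1 + exp(−(theta − b)))
Exponent: (2.38 − 0.86) = 1.5200
1/(1 + e^{-1.5200}) = 0.8205
P = 0.8205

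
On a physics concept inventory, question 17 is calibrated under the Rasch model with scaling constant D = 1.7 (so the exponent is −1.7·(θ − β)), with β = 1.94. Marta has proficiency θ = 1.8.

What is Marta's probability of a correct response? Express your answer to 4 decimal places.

P(θ) = 1 / (1 + exp(−D·(θ − β)))
Exponent: 1.7 × (1.8 − 1.94) = -0.2380
1/(1 + e^{0.2380}) = 0.4408
P = 0.4408

0.4408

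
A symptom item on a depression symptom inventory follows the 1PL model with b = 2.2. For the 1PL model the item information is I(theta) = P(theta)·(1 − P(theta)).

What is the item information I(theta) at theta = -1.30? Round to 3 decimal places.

P = 1/(1+e^{3.5000}) = 0.0293
P(1−P) = 0.0293 × 0.9707 = 0.0285
I = P(1−P) = 0.02845

0.028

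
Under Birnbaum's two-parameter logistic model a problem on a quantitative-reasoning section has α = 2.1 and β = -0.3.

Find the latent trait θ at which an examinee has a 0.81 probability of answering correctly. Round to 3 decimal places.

0.390

P(θ) = 1 / (1 + exp(−α(θ − β)))
logit = ln(0.8100/0.1900) = 1.4500
θ = β + logit/(α) = -0.3 + 1.4500/2.1000 = 0.3905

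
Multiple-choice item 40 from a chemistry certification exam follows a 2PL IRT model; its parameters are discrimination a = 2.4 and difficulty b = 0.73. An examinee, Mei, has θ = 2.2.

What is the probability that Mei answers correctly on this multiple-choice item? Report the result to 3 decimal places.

P(θ) = 1 / (1 + exp(−a(θ − b)))
Exponent: 2.4 × (2.2 − 0.73) = 3.5280
1/(1 + e^{-3.5280}) = 0.9715

0.971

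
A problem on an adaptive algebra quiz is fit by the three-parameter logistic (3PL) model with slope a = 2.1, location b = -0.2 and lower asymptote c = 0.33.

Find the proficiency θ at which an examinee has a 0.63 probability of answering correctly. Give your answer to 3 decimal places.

P(θ) = c + (1 − c) · 1 / (1 + exp(−a(θ − b)))
Remove guessing floor: (0.63 − 0.33)/(1 − 0.33) = 0.4478
logit = ln(0.4478/0.5522) = -0.2097
θ = b + logit/(a) = -0.2 + (-0.2097)/2.1000 = -0.2999

-0.300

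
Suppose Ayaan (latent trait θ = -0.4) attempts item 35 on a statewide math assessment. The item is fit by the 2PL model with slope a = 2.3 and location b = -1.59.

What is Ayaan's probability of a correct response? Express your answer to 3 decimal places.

0.939

P(θ) = 1 / (1 + exp(−a(θ − b)))
Exponent: 2.3 × (-0.4 − (-1.59)) = 2.7370
1/(1 + e^{-2.7370}) = 0.9392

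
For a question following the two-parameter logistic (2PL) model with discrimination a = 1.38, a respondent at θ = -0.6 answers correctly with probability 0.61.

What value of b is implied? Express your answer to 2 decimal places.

P(θ) = 1 / (1 + exp(−a(θ − b)))
logit(0.61) = ln(0.61/0.39) = 0.4473
b = θ − logit/(a) = -0.6 − 0.4473/1.3800 = -0.9241

-0.92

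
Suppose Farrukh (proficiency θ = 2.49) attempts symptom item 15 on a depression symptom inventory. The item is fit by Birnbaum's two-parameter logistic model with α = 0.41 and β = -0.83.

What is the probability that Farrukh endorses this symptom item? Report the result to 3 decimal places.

P(θ) = 1 / (1 + exp(−α(θ − β)))
Exponent: 0.41 × (2.49 − (-0.83)) = 1.3612
1/(1 + e^{-1.3612}) = 0.7960

0.796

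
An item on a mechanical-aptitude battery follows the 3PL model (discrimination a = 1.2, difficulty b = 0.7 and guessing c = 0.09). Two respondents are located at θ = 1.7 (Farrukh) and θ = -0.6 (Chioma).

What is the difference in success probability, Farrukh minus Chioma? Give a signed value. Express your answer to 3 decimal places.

P(θ) = c + (1 − c) · 1 / (1 + exp(−a(θ − b)))
P(Farrukh) = 0.7894  [exponent 1.2000]
P(Chioma) = 0.2480  [exponent -1.5600]
Difference = 0.7894 − 0.2480 = 0.5413

0.541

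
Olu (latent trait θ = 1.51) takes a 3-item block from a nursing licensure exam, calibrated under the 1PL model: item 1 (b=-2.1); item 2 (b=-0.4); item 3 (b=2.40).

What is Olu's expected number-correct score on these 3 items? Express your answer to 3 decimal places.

P(θ) = 1 / (1 + exp(−(θ − b)))
P_1 = 1/(1+e^{-3.6100}) = 0.9737
P_2 = 1/(1+e^{-1.9100}) = 0.8710
P_3 = 1/(1+e^{0.8900}) = 0.2911
E[score] = 0.9737 + 0.8710 + 0.2911 = 2.1358

2.136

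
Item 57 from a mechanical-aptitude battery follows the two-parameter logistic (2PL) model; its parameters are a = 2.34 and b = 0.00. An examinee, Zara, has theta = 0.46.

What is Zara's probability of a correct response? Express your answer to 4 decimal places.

P(theta) = 1 / (1 + exp(−a(theta − b)))
Exponent: 2.34 × (0.46 − 0.00) = 1.0764
1/(1 + e^{-1.0764}) = 0.7458

0.7458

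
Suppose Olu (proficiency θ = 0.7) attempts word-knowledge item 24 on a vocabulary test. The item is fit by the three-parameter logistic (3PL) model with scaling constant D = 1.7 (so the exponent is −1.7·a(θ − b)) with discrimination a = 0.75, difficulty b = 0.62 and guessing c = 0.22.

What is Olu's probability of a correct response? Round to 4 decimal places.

0.6299

P(θ) = c + (1 − c) · 1 / (1 + exp(−D·a(θ − b)))
Exponent: 1.7 × 0.75 × (0.7 − 0.62) = 0.1020
1/(1 + e^{-0.1020}) = 0.5255
P = 0.22 + 0.78 × 0.5255 = 0.6299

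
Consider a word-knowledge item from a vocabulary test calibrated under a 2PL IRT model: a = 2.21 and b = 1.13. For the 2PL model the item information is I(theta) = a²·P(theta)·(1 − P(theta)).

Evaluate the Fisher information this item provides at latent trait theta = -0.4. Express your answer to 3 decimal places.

0.155

P = 1/(1+e^{3.3813}) = 0.0329
P(1−P) = 0.0329 × 0.9671 = 0.0318
I = a² × P(1−P) = 2.21² × 0.0318 = 0.15533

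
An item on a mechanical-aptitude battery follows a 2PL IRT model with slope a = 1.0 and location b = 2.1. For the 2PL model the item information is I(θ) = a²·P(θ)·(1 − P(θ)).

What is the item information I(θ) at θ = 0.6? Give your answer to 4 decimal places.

P = 1/(1+e^{1.5000}) = 0.1824
P(1−P) = 0.1824 × 0.8176 = 0.1491
I = a² × P(1−P) = 1.0² × 0.1491 = 0.14915

0.1491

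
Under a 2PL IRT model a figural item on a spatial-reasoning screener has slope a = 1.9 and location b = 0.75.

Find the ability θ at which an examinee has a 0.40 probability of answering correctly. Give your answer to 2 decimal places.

0.54

P(θ) = 1 / (1 + exp(−a(θ − b)))
logit = ln(0.4000/0.6000) = -0.4055
θ = b + logit/(a) = 0.75 + (-0.4055)/1.9000 = 0.5366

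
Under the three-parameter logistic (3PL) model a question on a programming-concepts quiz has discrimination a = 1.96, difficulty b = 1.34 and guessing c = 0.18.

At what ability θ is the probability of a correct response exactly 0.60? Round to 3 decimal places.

P(θ) = c + (1 − c) · 1 / (1 + exp(−a(θ − b)))
Remove guessing floor: (0.60 − 0.18)/(1 − 0.18) = 0.5122
logit = ln(0.5122/0.4878) = 0.0488
θ = b + logit/(a) = 1.34 + 0.0488/1.9600 = 1.3649

1.365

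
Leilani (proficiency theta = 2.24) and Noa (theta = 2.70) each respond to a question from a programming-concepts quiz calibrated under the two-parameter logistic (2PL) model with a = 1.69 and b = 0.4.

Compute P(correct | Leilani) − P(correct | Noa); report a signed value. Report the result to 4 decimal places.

P(theta) = 1 / (1 + exp(−a(theta − b)))
P(Leilani) = 0.9573  [exponent 3.1096]
P(Noa) = 0.9799  [exponent 3.8870]
Difference = 0.9573 − 0.9799 = -0.0226

-0.0226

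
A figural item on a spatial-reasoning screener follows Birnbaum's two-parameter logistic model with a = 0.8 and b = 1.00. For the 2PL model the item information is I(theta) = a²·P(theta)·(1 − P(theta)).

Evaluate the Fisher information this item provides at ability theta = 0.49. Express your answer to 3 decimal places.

P = 1/(1+e^{0.4080}) = 0.3994
P(1−P) = 0.3994 × 0.6006 = 0.2399
I = a² × P(1−P) = 0.8² × 0.2399 = 0.15352

0.154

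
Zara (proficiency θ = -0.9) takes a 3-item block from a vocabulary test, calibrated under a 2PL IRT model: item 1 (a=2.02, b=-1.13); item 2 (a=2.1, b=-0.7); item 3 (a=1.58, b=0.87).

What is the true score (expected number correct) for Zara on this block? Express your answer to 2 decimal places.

P(θ) = 1 / (1 + exp(−a(θ − b)))
P_1 = 1/(1+e^{-0.4646}) = 0.6141
P_2 = 1/(1+e^{0.4200}) = 0.3965
P_3 = 1/(1+e^{2.7966}) = 0.0575
E[score] = 0.6141 + 0.3965 + 0.0575 = 1.0681

1.07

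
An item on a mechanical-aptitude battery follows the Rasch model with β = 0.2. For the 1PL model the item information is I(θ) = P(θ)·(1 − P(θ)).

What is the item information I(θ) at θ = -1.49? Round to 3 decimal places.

P = 1/(1+e^{1.6900}) = 0.1558
P(1−P) = 0.1558 × 0.8442 = 0.1315
I = P(1−P) = 0.13151

0.132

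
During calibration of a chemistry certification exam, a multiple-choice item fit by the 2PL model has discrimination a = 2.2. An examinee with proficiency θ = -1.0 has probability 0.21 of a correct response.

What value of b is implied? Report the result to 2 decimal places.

-0.40

P(θ) = 1 / (1 + exp(−a(θ − b)))
logit(0.21) = ln(0.21/0.79) = -1.3249
b = θ − logit/(a) = -1.0 − (-1.3249)/2.2000 = -0.3978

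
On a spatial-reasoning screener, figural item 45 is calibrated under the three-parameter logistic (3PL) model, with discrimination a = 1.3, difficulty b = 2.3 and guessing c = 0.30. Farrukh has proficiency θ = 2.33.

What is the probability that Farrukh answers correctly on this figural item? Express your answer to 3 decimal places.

0.657

P(θ) = c + (1 − c) · 1 / (1 + exp(−a(θ − b)))
Exponent: 1.3 × (2.33 − 2.3) = 0.0390
1/(1 + e^{-0.0390}) = 0.5097
P = 0.30 + 0.70 × 0.5097 = 0.6568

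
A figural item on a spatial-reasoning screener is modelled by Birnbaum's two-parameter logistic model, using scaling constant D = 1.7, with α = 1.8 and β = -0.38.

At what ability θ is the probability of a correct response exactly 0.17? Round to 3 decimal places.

P(θ) = 1 / (1 + exp(−D·α(θ − β)))
logit = ln(0.1700/0.8300) = -1.5856
θ = β + logit/(1.7·α) = -0.38 + (-1.5856)/3.0600 = -0.8982

-0.898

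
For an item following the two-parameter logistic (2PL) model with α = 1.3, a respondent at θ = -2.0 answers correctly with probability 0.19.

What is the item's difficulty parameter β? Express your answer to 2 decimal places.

P(θ) = 1 / (1 + exp(−α(θ − β)))
logit(0.19) = ln(0.19/0.81) = -1.4500
β = θ − logit/(α) = -2.0 − (-1.4500)/1.3000 = -0.8846

-0.88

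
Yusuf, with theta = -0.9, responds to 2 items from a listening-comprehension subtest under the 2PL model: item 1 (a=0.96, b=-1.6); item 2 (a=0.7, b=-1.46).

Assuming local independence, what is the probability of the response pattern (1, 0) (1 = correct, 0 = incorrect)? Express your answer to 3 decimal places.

P(theta) = 1 / (1 + exp(−a(theta − b)))
P_1 = 1/(1+e^{-0.6720}) = 0.6620
P_2 = 1/(1+e^{-0.3920}) = 0.5968
L = P_1 × (1−P_2) = 0.6620 × 0.4032 = 0.26692

0.267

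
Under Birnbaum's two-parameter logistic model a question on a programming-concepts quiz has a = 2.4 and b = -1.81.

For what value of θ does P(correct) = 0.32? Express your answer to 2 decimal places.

-2.12

P(θ) = 1 / (1 + exp(−a(θ − b)))
logit = ln(0.3200/0.6800) = -0.7538
θ = b + logit/(a) = -1.81 + (-0.7538)/2.4000 = -2.1241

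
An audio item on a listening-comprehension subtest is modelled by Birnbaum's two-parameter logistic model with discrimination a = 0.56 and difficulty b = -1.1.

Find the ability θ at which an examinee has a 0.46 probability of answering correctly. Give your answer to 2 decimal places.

P(θ) = 1 / (1 + exp(−a(θ − b)))
logit = ln(0.4600/0.5400) = -0.1603
θ = b + logit/(a) = -1.1 + (-0.1603)/0.5600 = -1.3863

-1.39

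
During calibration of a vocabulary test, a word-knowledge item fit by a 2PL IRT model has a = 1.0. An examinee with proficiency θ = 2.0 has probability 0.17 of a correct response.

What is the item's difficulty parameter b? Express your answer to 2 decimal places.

P(θ) = 1 / (1 + exp(−a(θ − b)))
logit(0.17) = ln(0.17/0.83) = -1.5856
b = θ − logit/(a) = 2.0 − (-1.5856)/1.0000 = 3.5856

3.59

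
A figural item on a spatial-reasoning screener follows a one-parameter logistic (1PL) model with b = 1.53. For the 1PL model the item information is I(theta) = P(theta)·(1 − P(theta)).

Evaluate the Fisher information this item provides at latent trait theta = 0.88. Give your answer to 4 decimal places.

P = 1/(1+e^{0.6500}) = 0.3430
P(1−P) = 0.3430 × 0.6570 = 0.2253
I = P(1−P) = 0.22535

0.2253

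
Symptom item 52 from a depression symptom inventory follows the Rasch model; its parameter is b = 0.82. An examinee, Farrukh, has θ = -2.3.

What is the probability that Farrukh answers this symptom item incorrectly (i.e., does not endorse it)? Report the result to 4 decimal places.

0.9577

P(θ) = 1 / (1 + exp(−(θ − b)))
Exponent: (-2.3 − 0.82) = -3.1200
1/(1 + e^{3.1200}) = 0.0423
P = 0.0423
P(incorrect) = 1 − 0.0423 = 0.9577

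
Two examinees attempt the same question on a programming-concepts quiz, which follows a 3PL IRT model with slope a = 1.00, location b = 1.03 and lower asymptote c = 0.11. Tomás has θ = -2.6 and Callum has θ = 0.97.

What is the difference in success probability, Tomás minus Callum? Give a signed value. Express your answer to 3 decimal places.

-0.409

P(θ) = c + (1 − c) · 1 / (1 + exp(−a(θ − b)))
P(Tomás) = 0.1330  [exponent -3.6300]
P(Callum) = 0.5417  [exponent -0.0600]
Difference = 0.1330 − 0.5417 = -0.4087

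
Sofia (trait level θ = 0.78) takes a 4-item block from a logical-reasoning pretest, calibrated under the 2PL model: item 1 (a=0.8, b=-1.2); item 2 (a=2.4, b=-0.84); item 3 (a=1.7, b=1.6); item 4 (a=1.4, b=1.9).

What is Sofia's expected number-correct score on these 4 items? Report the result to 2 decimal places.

2.18

P(θ) = 1 / (1 + exp(−a(θ − b)))
P_1 = 1/(1+e^{-1.5840}) = 0.8298
P_2 = 1/(1+e^{-3.8880}) = 0.9799
P_3 = 1/(1+e^{1.3940}) = 0.1988
P_4 = 1/(1+e^{1.5680}) = 0.1725
E[score] = 0.8298 + 0.9799 + 0.1988 + 0.1725 = 2.1810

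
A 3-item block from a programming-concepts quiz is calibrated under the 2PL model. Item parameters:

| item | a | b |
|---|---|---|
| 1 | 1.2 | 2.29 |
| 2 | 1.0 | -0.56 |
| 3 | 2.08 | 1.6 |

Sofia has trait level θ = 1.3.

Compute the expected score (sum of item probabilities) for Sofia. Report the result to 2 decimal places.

1.45

P(θ) = 1 / (1 + exp(−a(θ − b)))
P_1 = 1/(1+e^{1.1880}) = 0.2336
P_2 = 1/(1+e^{-1.8600}) = 0.8653
P_3 = 1/(1+e^{0.6240}) = 0.3489
E[score] = 0.2336 + 0.8653 + 0.3489 = 1.4478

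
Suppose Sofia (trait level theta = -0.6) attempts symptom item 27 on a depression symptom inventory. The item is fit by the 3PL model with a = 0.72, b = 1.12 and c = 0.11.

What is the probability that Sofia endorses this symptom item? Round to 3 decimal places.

P(theta) = c + (1 − c) · 1 / (1 + exp(−a(theta − b)))
Exponent: 0.72 × (-0.6 − 1.12) = -1.2384
1/(1 + e^{1.2384}) = 0.2247
P = 0.11 + 0.89 × 0.2247 = 0.3100

0.310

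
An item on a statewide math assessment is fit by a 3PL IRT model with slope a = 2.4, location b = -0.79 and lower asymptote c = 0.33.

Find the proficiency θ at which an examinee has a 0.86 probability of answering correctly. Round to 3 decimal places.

P(θ) = c + (1 − c) · 1 / (1 + exp(−a(θ − b)))
Remove guessing floor: (0.86 − 0.33)/(1 − 0.33) = 0.7910
logit = ln(0.7910/0.2090) = 1.3312
θ = b + logit/(a) = -0.79 + 1.3312/2.4000 = -0.2353

-0.235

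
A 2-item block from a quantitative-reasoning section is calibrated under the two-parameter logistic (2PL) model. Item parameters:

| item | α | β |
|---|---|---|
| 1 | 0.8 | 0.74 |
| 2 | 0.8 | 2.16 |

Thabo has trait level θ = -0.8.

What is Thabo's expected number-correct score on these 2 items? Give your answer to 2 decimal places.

P(θ) = 1 / (1 + exp(−α(θ − β)))
P_1 = 1/(1+e^{1.2320}) = 0.2258
P_2 = 1/(1+e^{2.3680}) = 0.0856
E[score] = 0.2258 + 0.0856 = 0.3115

0.31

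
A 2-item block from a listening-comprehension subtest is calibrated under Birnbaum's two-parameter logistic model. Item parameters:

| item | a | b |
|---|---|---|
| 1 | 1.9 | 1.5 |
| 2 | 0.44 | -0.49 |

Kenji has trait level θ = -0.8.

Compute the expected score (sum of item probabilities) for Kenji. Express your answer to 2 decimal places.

P(θ) = 1 / (1 + exp(−a(θ − b)))
P_1 = 1/(1+e^{4.3700}) = 0.0125
P_2 = 1/(1+e^{0.1364}) = 0.4660
E[score] = 0.0125 + 0.4660 = 0.4784

0.48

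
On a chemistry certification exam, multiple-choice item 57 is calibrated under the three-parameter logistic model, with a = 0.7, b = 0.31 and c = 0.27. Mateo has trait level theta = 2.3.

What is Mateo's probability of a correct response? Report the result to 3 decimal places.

0.855

P(theta) = c + (1 − c) · 1 / (1 + exp(−a(theta − b)))
Exponent: 0.7 × (2.3 − 0.31) = 1.3930
1/(1 + e^{-1.3930}) = 0.8011
P = 0.27 + 0.73 × 0.8011 = 0.8548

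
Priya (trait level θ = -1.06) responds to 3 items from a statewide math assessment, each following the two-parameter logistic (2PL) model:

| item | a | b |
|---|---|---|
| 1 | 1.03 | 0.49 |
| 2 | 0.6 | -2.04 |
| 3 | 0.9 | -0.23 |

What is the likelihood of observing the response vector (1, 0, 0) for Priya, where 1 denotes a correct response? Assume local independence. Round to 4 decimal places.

P(θ) = 1 / (1 + exp(−a(θ − b)))
P_1 = 1/(1+e^{1.5965}) = 0.1685
P_2 = 1/(1+e^{-0.5880}) = 0.6429
P_3 = 1/(1+e^{0.7470}) = 0.3215
L = P_1 × (1−P_2) × (1−P_3) = 0.1685 × 0.3571 × 0.6785 = 0.04082

0.0408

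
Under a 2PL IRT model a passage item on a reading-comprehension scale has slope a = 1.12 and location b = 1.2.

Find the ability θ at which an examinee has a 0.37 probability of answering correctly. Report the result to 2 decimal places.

P(θ) = 1 / (1 + exp(−a(θ − b)))
logit = ln(0.3700/0.6300) = -0.5322
θ = b + logit/(a) = 1.2 + (-0.5322)/1.1200 = 0.7248

0.72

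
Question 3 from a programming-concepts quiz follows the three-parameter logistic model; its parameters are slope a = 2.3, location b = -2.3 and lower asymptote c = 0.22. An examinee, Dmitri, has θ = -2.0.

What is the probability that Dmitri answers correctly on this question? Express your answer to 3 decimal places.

0.739

P(θ) = c + (1 − c) · 1 / (1 + exp(−a(θ − b)))
Exponent: 2.3 × (-2.0 − (-2.3)) = 0.6900
1/(1 + e^{-0.6900}) = 0.6660
P = 0.22 + 0.78 × 0.6660 = 0.7395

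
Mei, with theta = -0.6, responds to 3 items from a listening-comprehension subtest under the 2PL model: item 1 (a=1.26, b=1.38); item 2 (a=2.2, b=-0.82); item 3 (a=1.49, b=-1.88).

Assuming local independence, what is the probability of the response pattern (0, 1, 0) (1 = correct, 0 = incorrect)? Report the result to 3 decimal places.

P(theta) = 1 / (1 + exp(−a(theta − b)))
P_1 = 1/(1+e^{2.4948}) = 0.0762
P_2 = 1/(1+e^{-0.4840}) = 0.6187
P_3 = 1/(1+e^{-1.9072}) = 0.8707
L = (1−P_1) × P_2 × (1−P_3) = 0.9238 × 0.6187 × 0.1293 = 0.07390

0.074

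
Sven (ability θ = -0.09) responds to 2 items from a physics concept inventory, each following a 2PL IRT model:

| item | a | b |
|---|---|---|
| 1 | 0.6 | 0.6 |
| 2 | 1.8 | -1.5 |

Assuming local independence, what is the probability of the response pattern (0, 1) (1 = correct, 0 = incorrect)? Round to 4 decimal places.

0.5580

P(θ) = 1 / (1 + exp(−a(θ − b)))
P_1 = 1/(1+e^{0.4140}) = 0.3980
P_2 = 1/(1+e^{-2.5380}) = 0.9268
L = (1−P_1) × P_2 = 0.6020 × 0.9268 = 0.55795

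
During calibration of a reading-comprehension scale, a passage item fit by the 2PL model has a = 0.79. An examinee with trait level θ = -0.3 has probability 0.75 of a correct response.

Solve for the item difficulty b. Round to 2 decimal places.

P(θ) = 1 / (1 + exp(−a(θ − b)))
logit(0.75) = ln(0.75/0.25) = 1.0986
b = θ − logit/(a) = -0.3 − 1.0986/0.7900 = -1.6906

-1.69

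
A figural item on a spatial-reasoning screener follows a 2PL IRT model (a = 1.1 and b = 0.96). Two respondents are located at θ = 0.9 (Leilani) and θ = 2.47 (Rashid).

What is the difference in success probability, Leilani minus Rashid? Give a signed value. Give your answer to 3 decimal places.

-0.357

P(θ) = 1 / (1 + exp(−a(θ − b)))
P(Leilani) = 0.4835  [exponent -0.0660]
P(Rashid) = 0.8404  [exponent 1.6610]
Difference = 0.4835 − 0.8404 = -0.3569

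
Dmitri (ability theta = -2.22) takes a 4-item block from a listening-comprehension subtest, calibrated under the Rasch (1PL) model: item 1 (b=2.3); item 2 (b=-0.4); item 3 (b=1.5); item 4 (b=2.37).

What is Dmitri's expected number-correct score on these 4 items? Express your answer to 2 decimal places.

0.18

P(theta) = 1 / (1 + exp(−(theta − b)))
P_1 = 1/(1+e^{4.5200}) = 0.0108
P_2 = 1/(1+e^{1.8200}) = 0.1394
P_3 = 1/(1+e^{3.7200}) = 0.0237
P_4 = 1/(1+e^{4.5900}) = 0.0101
E[score] = 0.0108 + 0.1394 + 0.0237 + 0.0101 = 0.1839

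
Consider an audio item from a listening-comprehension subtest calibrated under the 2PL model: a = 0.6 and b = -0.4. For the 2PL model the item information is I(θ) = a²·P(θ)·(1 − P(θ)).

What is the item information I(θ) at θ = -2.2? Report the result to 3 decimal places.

0.068

P = 1/(1+e^{1.0800}) = 0.2535
P(1−P) = 0.2535 × 0.7465 = 0.1892
I = a² × P(1−P) = 0.6² × 0.1892 = 0.06813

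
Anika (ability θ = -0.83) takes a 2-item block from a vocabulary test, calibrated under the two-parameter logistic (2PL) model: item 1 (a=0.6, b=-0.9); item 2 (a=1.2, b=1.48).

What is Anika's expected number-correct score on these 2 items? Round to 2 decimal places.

0.57

P(θ) = 1 / (1 + exp(−a(θ − b)))
P_1 = 1/(1+e^{-0.0420}) = 0.5105
P_2 = 1/(1+e^{2.7720}) = 0.0589
E[score] = 0.5105 + 0.0589 = 0.5694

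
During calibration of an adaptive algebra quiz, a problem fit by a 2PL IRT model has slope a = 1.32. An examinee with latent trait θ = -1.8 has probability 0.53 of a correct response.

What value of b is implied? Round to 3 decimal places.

-1.891

P(θ) = 1 / (1 + exp(−a(θ − b)))
logit(0.53) = ln(0.53/0.47) = 0.1201
b = θ − logit/(a) = -1.8 − 0.1201/1.3200 = -1.8910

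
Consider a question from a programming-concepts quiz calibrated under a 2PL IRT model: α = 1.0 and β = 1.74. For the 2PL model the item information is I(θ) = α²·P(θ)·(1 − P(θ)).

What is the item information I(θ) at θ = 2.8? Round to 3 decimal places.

P = 1/(1+e^{-1.0600}) = 0.7427
P(1−P) = 0.7427 × 0.2573 = 0.1911
I = α² × P(1−P) = 1.0² × 0.1911 = 0.19110

0.191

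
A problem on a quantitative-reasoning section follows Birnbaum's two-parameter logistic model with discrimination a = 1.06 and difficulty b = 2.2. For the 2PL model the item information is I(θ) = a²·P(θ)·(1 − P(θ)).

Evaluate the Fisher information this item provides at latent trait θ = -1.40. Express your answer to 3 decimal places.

0.024

P = 1/(1+e^{3.8160}) = 0.0215
P(1−P) = 0.0215 × 0.9785 = 0.0211
I = a² × P(1−P) = 1.06² × 0.0211 = 0.02368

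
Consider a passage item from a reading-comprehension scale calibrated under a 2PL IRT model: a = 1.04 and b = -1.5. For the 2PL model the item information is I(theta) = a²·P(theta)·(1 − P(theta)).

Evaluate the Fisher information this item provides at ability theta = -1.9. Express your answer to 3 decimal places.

0.259

P = 1/(1+e^{0.4160}) = 0.3975
P(1−P) = 0.3975 × 0.6025 = 0.2395
I = a² × P(1−P) = 1.04² × 0.2395 = 0.25903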